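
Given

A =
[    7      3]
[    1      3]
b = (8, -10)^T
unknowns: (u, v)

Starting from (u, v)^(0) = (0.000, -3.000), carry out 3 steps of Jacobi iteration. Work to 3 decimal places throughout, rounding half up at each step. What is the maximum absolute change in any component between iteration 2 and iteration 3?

0.347

Iteration 1:
  u = (8 - (3)·-3.000) / (7) = 2.429
  v = (-10 - (1)·0.000) / (3) = -3.333
Iteration 2:
  u = (8 - (3)·-3.333) / (7) = 2.571
  v = (-10 - (1)·2.429) / (3) = -4.143
Iteration 3:
  u = (8 - (3)·-4.143) / (7) = 2.918
  v = (-10 - (1)·2.571) / (3) = -4.190
Change: (0.347, -0.047) → max |·| = 0.347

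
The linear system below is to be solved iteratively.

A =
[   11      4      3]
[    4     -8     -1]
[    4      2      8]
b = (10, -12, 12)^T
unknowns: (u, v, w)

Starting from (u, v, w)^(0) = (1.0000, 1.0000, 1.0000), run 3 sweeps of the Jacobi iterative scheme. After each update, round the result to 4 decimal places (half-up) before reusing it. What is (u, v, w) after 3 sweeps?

(0.1041, 1.3995, 1.1030)

Iteration 1:
  u = (10 - (4)·1.0000 - (3)·1.0000) / (11) = 0.2727
  v = (-12 - (4)·1.0000 - (-1)·1.0000) / (-8) = 1.8750
  w = (12 - (4)·1.0000 - (2)·1.0000) / (8) = 0.7500
Iteration 2:
  u = (10 - (4)·1.8750 - (3)·0.7500) / (11) = 0.0227
  v = (-12 - (4)·0.2727 - (-1)·0.7500) / (-8) = 1.5426
  w = (12 - (4)·0.2727 - (2)·1.8750) / (8) = 0.8949
Iteration 3:
  u = (10 - (4)·1.5426 - (3)·0.8949) / (11) = 0.1041
  v = (-12 - (4)·0.0227 - (-1)·0.8949) / (-8) = 1.3995
  w = (12 - (4)·0.0227 - (2)·1.5426) / (8) = 1.1030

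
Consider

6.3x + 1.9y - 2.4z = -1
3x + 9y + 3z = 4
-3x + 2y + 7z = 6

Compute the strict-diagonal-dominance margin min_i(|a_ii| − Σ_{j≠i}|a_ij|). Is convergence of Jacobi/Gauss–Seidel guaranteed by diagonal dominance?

row 1: |6.3| − (1.9+2.4) = 2
row 2: |9| − (3+3) = 3
row 3: |7| − (3+2) = 2
minimum over rows = 2 → strictly diagonally dominant (convergence guaranteed)

2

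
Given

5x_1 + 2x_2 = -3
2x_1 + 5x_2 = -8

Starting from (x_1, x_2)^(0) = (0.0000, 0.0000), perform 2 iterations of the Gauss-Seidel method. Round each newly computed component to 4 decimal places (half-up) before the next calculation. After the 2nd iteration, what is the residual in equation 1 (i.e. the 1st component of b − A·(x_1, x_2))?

Iteration 1:
  x_1 = (-3 - (2)·0.0000) / (5) = -0.6000
  x_2 = (-8 - (2)·-0.6000) / (5) = -1.3600
Iteration 2:
  x_1 = (-3 - (2)·-1.3600) / (5) = -0.0560
  x_2 = (-8 - (2)·-0.0560) / (5) = -1.5776
Residual b − A·x = (0.4352, 0.0000)

0.4352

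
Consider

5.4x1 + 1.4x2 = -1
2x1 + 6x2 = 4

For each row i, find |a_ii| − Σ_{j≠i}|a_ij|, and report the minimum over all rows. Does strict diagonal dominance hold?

4

row 1: |5.4| − (1.4) = 4
row 2: |6| − (2) = 4
minimum over rows = 4 → strictly diagonally dominant (convergence guaranteed)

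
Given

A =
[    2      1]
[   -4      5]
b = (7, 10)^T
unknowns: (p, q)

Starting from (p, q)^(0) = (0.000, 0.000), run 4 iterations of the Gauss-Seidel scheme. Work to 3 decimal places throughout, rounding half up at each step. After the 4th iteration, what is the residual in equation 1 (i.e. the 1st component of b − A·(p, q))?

0.307

Iteration 1:
  p = (7 - (1)·0.000) / (2) = 3.500
  q = (10 - (-4)·3.500) / (5) = 4.800
Iteration 2:
  p = (7 - (1)·4.800) / (2) = 1.100
  q = (10 - (-4)·1.100) / (5) = 2.880
Iteration 3:
  p = (7 - (1)·2.880) / (2) = 2.060
  q = (10 - (-4)·2.060) / (5) = 3.648
Iteration 4:
  p = (7 - (1)·3.648) / (2) = 1.676
  q = (10 - (-4)·1.676) / (5) = 3.341
Residual b − A·x = (0.307, -0.001)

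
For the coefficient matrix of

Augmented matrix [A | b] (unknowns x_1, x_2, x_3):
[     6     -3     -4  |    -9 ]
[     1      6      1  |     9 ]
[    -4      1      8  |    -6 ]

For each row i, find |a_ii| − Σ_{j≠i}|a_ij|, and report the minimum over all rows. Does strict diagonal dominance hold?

-1

row 1: |6| − (3+4) = -1
row 2: |6| − (1+1) = 4
row 3: |8| − (4+1) = 3
minimum over rows = -1 → not strictly diagonally dominant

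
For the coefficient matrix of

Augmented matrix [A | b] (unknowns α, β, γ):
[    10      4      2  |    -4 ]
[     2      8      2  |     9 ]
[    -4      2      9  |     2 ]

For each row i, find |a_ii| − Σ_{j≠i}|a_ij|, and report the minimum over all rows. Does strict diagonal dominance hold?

row 1: |10| − (4+2) = 4
row 2: |8| − (2+2) = 4
row 3: |9| − (4+2) = 3
minimum over rows = 3 → strictly diagonally dominant (convergence guaranteed)

3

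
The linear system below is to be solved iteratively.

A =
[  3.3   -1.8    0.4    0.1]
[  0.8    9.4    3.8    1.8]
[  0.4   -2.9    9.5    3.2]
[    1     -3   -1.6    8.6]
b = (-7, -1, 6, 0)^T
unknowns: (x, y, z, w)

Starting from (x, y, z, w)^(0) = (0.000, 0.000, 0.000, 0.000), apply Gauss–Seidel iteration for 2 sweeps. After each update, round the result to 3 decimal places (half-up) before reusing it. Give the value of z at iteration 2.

Iteration 1:
  x = (-7 - (-1.8)·0.000 - (0.4)·0.000 - (0.1)·0.000) / (3.3) = -2.121
  y = (-1 - (0.8)·-2.121 - (3.8)·0.000 - (1.8)·0.000) / (9.4) = 0.074
  z = (6 - (0.4)·-2.121 - (-2.9)·0.074 - (3.2)·0.000) / (9.5) = 0.743
  w = (0 - (1)·-2.121 - (-3)·0.074 - (-1.6)·0.743) / (8.6) = 0.411
Iteration 2:
  x = (-7 - (-1.8)·0.074 - (0.4)·0.743 - (0.1)·0.411) / (3.3) = -2.183
  y = (-1 - (0.8)·-2.183 - (3.8)·0.743 - (1.8)·0.411) / (9.4) = -0.300
  z = (6 - (0.4)·-2.183 - (-2.9)·-0.300 - (3.2)·0.411) / (9.5) = 0.493
  w = (0 - (1)·-2.183 - (-3)·-0.300 - (-1.6)·0.493) / (8.6) = 0.241

0.493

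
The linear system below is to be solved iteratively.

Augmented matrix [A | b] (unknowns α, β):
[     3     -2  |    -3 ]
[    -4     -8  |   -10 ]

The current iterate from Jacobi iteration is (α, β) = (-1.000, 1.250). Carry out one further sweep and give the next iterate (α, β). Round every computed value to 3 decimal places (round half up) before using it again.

(-0.167, 1.750)

One sweep:
  α = (-3 - (-2)·1.250) / (3) = -0.167
  β = (-10 - (-4)·-1.000) / (-8) = 1.750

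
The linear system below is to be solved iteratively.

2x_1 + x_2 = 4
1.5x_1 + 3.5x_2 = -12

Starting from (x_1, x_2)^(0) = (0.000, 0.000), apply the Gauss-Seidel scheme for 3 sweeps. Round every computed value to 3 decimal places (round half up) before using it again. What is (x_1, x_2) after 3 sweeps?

Iteration 1:
  x_1 = (4 - (1)·0.000) / (2) = 2.000
  x_2 = (-12 - (1.5)·2.000) / (3.5) = -4.286
Iteration 2:
  x_1 = (4 - (1)·-4.286) / (2) = 4.143
  x_2 = (-12 - (1.5)·4.143) / (3.5) = -5.204
Iteration 3:
  x_1 = (4 - (1)·-5.204) / (2) = 4.602
  x_2 = (-12 - (1.5)·4.602) / (3.5) = -5.401

(4.602, -5.401)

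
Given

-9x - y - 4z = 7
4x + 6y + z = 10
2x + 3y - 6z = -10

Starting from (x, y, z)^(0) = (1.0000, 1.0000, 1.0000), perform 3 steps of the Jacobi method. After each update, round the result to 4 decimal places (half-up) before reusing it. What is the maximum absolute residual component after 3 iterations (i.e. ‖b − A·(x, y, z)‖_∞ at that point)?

2.3227

Iteration 1:
  x = (7 - (-1)·1.0000 - (-4)·1.0000) / (-9) = -1.3333
  y = (10 - (4)·1.0000 - (1)·1.0000) / (6) = 0.8333
  z = (-10 - (2)·1.0000 - (3)·1.0000) / (-6) = 2.5000
Iteration 2:
  x = (7 - (-1)·0.8333 - (-4)·2.5000) / (-9) = -1.9815
  y = (10 - (4)·-1.3333 - (1)·2.5000) / (6) = 2.1389
  z = (-10 - (2)·-1.3333 - (3)·0.8333) / (-6) = 1.6389
Iteration 3:
  x = (7 - (-1)·2.1389 - (-4)·1.6389) / (-9) = -1.7438
  y = (10 - (4)·-1.9815 - (1)·1.6389) / (6) = 2.7145
  z = (-10 - (2)·-1.9815 - (3)·2.1389) / (-6) = 2.0756
Residual b − A·x = (2.3227, -1.3874, -2.2023); ∞-norm = 2.3227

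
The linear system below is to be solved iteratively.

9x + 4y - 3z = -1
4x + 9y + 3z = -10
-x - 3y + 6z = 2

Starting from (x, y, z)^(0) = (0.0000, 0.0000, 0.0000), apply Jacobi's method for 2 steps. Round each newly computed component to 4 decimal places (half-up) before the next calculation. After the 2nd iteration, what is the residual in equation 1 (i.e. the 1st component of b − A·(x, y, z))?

Iteration 1:
  x = (-1 - (4)·0.0000 - (-3)·0.0000) / (9) = -0.1111
  y = (-10 - (4)·0.0000 - (3)·0.0000) / (9) = -1.1111
  z = (2 - (-1)·0.0000 - (-3)·0.0000) / (6) = 0.3333
Iteration 2:
  x = (-1 - (4)·-1.1111 - (-3)·0.3333) / (9) = 0.4938
  y = (-10 - (4)·-0.1111 - (3)·0.3333) / (9) = -1.1728
  z = (2 - (-1)·-0.1111 - (-3)·-1.1111) / (6) = -0.2407
Residual b − A·x = (-1.4751, -0.6979, 0.4196)

-1.4751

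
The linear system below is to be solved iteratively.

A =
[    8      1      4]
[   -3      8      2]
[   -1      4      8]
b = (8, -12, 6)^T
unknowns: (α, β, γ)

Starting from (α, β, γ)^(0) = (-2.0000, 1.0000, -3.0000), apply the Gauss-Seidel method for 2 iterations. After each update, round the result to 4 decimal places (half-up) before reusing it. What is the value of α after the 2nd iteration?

Iteration 1:
  α = (8 - (1)·1.0000 - (4)·-3.0000) / (8) = 2.3750
  β = (-12 - (-3)·2.3750 - (2)·-3.0000) / (8) = 0.1406
  γ = (6 - (-1)·2.3750 - (4)·0.1406) / (8) = 0.9766
Iteration 2:
  α = (8 - (1)·0.1406 - (4)·0.9766) / (8) = 0.4941
  β = (-12 - (-3)·0.4941 - (2)·0.9766) / (8) = -1.5589
  γ = (6 - (-1)·0.4941 - (4)·-1.5589) / (8) = 1.5912

0.4941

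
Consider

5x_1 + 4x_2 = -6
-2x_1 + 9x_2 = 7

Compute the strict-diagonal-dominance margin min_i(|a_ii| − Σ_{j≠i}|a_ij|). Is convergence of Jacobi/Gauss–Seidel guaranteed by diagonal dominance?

row 1: |5| − (4) = 1
row 2: |9| − (2) = 7
minimum over rows = 1 → strictly diagonally dominant (convergence guaranteed)

1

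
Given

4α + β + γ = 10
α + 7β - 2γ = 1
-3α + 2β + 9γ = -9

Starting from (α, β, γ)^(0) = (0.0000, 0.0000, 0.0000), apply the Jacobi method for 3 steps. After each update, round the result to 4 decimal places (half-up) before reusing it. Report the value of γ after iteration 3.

Iteration 1:
  α = (10 - (1)·0.0000 - (1)·0.0000) / (4) = 2.5000
  β = (1 - (1)·0.0000 - (-2)·0.0000) / (7) = 0.1429
  γ = (-9 - (-3)·0.0000 - (2)·0.0000) / (9) = -1.0000
Iteration 2:
  α = (10 - (1)·0.1429 - (1)·-1.0000) / (4) = 2.7143
  β = (1 - (1)·2.5000 - (-2)·-1.0000) / (7) = -0.5000
  γ = (-9 - (-3)·2.5000 - (2)·0.1429) / (9) = -0.1984
Iteration 3:
  α = (10 - (1)·-0.5000 - (1)·-0.1984) / (4) = 2.6746
  β = (1 - (1)·2.7143 - (-2)·-0.1984) / (7) = -0.3016
  γ = (-9 - (-3)·2.7143 - (2)·-0.5000) / (9) = 0.0159

0.0159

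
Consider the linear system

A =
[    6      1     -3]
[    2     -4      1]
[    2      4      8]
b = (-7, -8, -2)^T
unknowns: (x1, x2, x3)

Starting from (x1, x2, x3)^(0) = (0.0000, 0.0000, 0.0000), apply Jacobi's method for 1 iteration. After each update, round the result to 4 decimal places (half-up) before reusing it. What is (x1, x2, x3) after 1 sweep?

(-1.1667, 2.0000, -0.2500)

Iteration 1:
  x1 = (-7 - (1)·0.0000 - (-3)·0.0000) / (6) = -1.1667
  x2 = (-8 - (2)·0.0000 - (1)·0.0000) / (-4) = 2.0000
  x3 = (-2 - (2)·0.0000 - (4)·0.0000) / (8) = -0.2500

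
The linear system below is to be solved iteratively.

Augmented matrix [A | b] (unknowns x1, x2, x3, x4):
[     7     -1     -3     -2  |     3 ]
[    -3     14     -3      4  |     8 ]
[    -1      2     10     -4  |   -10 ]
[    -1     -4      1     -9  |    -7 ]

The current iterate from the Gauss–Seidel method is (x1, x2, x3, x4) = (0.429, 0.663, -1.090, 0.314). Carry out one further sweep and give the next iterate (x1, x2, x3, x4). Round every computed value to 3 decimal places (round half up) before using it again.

(0.146, 0.279, -0.916, 0.536)

One sweep:
  x1 = (3 - (-1)·0.663 - (-3)·-1.090 - (-2)·0.314) / (7) = 0.146
  x2 = (8 - (-3)·0.146 - (-3)·-1.090 - (4)·0.314) / (14) = 0.279
  x3 = (-10 - (-1)·0.146 - (2)·0.279 - (-4)·0.314) / (10) = -0.916
  x4 = (-7 - (-1)·0.146 - (-4)·0.279 - (1)·-0.916) / (-9) = 0.536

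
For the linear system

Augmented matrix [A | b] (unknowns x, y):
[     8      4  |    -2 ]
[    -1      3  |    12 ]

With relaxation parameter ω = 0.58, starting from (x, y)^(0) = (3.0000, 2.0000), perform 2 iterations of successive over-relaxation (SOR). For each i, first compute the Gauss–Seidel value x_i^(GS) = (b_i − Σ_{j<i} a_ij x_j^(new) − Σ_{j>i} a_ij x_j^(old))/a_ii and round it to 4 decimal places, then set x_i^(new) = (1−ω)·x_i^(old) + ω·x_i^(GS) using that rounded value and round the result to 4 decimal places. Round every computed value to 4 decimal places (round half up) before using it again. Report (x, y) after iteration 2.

(-0.8667, 3.5231)

Iteration 1:
  x: GS value = (-2 - (4)·2.0000) / (8) = -1.2500;  x ← (1−ω)·3.0000 + ω·-1.2500 = 0.5350
  y: GS value = (12 - (-1)·0.5350) / (3) = 4.1783;  y ← (1−ω)·2.0000 + ω·4.1783 = 3.2634
Iteration 2:
  x: GS value = (-2 - (4)·3.2634) / (8) = -1.8817;  x ← (1−ω)·0.5350 + ω·-1.8817 = -0.8667
  y: GS value = (12 - (-1)·-0.8667) / (3) = 3.7111;  y ← (1−ω)·3.2634 + ω·3.7111 = 3.5231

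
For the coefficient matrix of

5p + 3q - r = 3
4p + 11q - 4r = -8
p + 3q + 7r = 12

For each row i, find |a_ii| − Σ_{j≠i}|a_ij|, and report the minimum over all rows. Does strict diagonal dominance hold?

1

row 1: |5| − (3+1) = 1
row 2: |11| − (4+4) = 3
row 3: |7| − (1+3) = 3
minimum over rows = 1 → strictly diagonally dominant (convergence guaranteed)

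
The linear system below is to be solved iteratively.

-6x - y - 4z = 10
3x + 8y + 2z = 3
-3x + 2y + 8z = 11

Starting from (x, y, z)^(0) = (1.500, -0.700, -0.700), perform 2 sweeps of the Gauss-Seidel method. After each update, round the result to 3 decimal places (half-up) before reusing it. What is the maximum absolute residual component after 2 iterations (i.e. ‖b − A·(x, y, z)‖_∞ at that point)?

1.846

Iteration 1:
  x = (10 - (-1)·-0.700 - (-4)·-0.700) / (-6) = -1.083
  y = (3 - (3)·-1.083 - (2)·-0.700) / (8) = 0.956
  z = (11 - (-3)·-1.083 - (2)·0.956) / (8) = 0.730
Iteration 2:
  x = (10 - (-1)·0.956 - (-4)·0.730) / (-6) = -2.313
  y = (3 - (3)·-2.313 - (2)·0.730) / (8) = 1.060
  z = (11 - (-3)·-2.313 - (2)·1.060) / (8) = 0.243
Residual b − A·x = (-1.846, 0.973, -0.003); ∞-norm = 1.846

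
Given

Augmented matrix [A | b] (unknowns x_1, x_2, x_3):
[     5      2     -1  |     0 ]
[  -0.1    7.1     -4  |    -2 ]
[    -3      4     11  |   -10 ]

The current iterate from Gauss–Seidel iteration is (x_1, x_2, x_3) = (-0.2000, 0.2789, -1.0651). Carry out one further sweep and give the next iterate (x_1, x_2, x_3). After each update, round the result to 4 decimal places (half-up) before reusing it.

(-0.3246, -0.8863, -0.6753)

One sweep:
  x_1 = (0 - (2)·0.2789 - (-1)·-1.0651) / (5) = -0.3246
  x_2 = (-2 - (-0.1)·-0.3246 - (-4)·-1.0651) / (7.1) = -0.8863
  x_3 = (-10 - (-3)·-0.3246 - (4)·-0.8863) / (11) = -0.6753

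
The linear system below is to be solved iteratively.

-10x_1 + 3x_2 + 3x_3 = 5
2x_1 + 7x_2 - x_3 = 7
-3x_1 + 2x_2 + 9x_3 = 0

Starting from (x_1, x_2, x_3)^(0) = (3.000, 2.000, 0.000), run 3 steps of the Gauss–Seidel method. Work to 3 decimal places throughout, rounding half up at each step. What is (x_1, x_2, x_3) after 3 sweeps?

(-0.282, 1.035, -0.324)

Iteration 1:
  x_1 = (5 - (3)·2.000 - (3)·0.000) / (-10) = 0.100
  x_2 = (7 - (2)·0.100 - (-1)·0.000) / (7) = 0.971
  x_3 = (0 - (-3)·0.100 - (2)·0.971) / (9) = -0.182
Iteration 2:
  x_1 = (5 - (3)·0.971 - (3)·-0.182) / (-10) = -0.263
  x_2 = (7 - (2)·-0.263 - (-1)·-0.182) / (7) = 1.049
  x_3 = (0 - (-3)·-0.263 - (2)·1.049) / (9) = -0.321
Iteration 3:
  x_1 = (5 - (3)·1.049 - (3)·-0.321) / (-10) = -0.282
  x_2 = (7 - (2)·-0.282 - (-1)·-0.321) / (7) = 1.035
  x_3 = (0 - (-3)·-0.282 - (2)·1.035) / (9) = -0.324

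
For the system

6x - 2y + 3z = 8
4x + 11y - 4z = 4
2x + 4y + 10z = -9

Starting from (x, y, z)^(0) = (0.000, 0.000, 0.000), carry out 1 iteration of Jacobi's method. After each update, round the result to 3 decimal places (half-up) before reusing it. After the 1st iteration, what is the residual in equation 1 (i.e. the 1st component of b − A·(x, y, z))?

3.430

Iteration 1:
  x = (8 - (-2)·0.000 - (3)·0.000) / (6) = 1.333
  y = (4 - (4)·0.000 - (-4)·0.000) / (11) = 0.364
  z = (-9 - (2)·0.000 - (4)·0.000) / (10) = -0.900
Residual b − A·x = (3.430, -8.936, -4.122)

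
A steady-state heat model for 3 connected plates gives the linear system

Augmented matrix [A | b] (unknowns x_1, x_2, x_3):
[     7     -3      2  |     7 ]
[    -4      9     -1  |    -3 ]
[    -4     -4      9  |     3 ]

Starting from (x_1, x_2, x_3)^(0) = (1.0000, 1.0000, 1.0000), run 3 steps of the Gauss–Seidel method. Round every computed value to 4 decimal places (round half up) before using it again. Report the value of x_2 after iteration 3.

0.1274

Iteration 1:
  x_1 = (7 - (-3)·1.0000 - (2)·1.0000) / (7) = 1.1429
  x_2 = (-3 - (-4)·1.1429 - (-1)·1.0000) / (9) = 0.2857
  x_3 = (3 - (-4)·1.1429 - (-4)·0.2857) / (9) = 0.9683
Iteration 2:
  x_1 = (7 - (-3)·0.2857 - (2)·0.9683) / (7) = 0.8458
  x_2 = (-3 - (-4)·0.8458 - (-1)·0.9683) / (9) = 0.1502
  x_3 = (3 - (-4)·0.8458 - (-4)·0.1502) / (9) = 0.7760
Iteration 3:
  x_1 = (7 - (-3)·0.1502 - (2)·0.7760) / (7) = 0.8427
  x_2 = (-3 - (-4)·0.8427 - (-1)·0.7760) / (9) = 0.1274
  x_3 = (3 - (-4)·0.8427 - (-4)·0.1274) / (9) = 0.7645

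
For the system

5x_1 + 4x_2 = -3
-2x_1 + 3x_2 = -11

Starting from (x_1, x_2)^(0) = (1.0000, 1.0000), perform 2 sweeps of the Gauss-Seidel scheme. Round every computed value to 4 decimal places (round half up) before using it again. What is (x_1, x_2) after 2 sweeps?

(3.0800, -1.6133)

Iteration 1:
  x_1 = (-3 - (4)·1.0000) / (5) = -1.4000
  x_2 = (-11 - (-2)·-1.4000) / (3) = -4.6000
Iteration 2:
  x_1 = (-3 - (4)·-4.6000) / (5) = 3.0800
  x_2 = (-11 - (-2)·3.0800) / (3) = -1.6133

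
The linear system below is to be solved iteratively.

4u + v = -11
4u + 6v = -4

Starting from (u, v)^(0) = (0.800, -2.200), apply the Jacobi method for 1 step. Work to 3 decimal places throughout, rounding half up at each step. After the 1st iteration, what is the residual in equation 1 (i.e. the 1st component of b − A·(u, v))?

Iteration 1:
  u = (-11 - (1)·-2.200) / (4) = -2.200
  v = (-4 - (4)·0.800) / (6) = -1.200
Residual b − A·x = (-1.000, 12.000)

-1.000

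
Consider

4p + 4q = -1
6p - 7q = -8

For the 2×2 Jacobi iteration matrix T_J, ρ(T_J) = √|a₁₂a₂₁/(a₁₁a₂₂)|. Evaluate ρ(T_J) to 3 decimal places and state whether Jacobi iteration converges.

a₁₂a₂₁/(a₁₁a₂₂) = (4)·(6) / ((4)·(-7)) = -0.857143
ρ = √|-0.857143| = √0.857143 = 0.926
ρ < 1, so Jacobi converges

0.926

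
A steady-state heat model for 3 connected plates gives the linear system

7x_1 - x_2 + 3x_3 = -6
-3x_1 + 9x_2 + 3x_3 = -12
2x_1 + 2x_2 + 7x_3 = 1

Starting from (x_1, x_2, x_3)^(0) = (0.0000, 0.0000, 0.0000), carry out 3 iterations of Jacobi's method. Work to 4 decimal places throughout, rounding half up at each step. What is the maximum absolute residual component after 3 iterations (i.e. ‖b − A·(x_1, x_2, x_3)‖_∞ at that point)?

1.4490

Iteration 1:
  x_1 = (-6 - (-1)·0.0000 - (3)·0.0000) / (7) = -0.8571
  x_2 = (-12 - (-3)·0.0000 - (3)·0.0000) / (9) = -1.3333
  x_3 = (1 - (2)·0.0000 - (2)·0.0000) / (7) = 0.1429
Iteration 2:
  x_1 = (-6 - (-1)·-1.3333 - (3)·0.1429) / (7) = -1.1089
  x_2 = (-12 - (-3)·-0.8571 - (3)·0.1429) / (9) = -1.6667
  x_3 = (1 - (2)·-0.8571 - (2)·-1.3333) / (7) = 0.7687
Iteration 3:
  x_1 = (-6 - (-1)·-1.6667 - (3)·0.7687) / (7) = -1.4247
  x_2 = (-12 - (-3)·-1.1089 - (3)·0.7687) / (9) = -1.9592
  x_3 = (1 - (2)·-1.1089 - (2)·-1.6667) / (7) = 0.9359
Residual b − A·x = (-0.7940, -1.4490, 1.2165); ∞-norm = 1.4490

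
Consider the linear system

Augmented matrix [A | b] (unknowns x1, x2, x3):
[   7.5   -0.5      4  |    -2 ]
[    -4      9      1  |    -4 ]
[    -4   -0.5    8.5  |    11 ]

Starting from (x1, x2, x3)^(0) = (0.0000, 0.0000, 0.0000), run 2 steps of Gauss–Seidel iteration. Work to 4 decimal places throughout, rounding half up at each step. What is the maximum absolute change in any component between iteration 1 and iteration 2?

Iteration 1:
  x1 = (-2 - (-0.5)·0.0000 - (4)·0.0000) / (7.5) = -0.2667
  x2 = (-4 - (-4)·-0.2667 - (1)·0.0000) / (9) = -0.5630
  x3 = (11 - (-4)·-0.2667 - (-0.5)·-0.5630) / (8.5) = 1.1355
Iteration 2:
  x1 = (-2 - (-0.5)·-0.5630 - (4)·1.1355) / (7.5) = -0.9098
  x2 = (-4 - (-4)·-0.9098 - (1)·1.1355) / (9) = -0.9750
  x3 = (11 - (-4)·-0.9098 - (-0.5)·-0.9750) / (8.5) = 0.8086
Change: (-0.6431, -0.4120, -0.3269) → max |·| = 0.6431

0.6431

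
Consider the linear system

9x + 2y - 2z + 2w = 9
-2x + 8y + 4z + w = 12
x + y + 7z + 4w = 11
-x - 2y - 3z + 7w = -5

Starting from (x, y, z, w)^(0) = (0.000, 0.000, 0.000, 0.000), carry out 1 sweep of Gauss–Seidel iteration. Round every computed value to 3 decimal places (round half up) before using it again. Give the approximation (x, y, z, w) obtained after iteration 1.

(1.000, 1.750, 1.179, 0.434)

Iteration 1:
  x = (9 - (2)·0.000 - (-2)·0.000 - (2)·0.000) / (9) = 1.000
  y = (12 - (-2)·1.000 - (4)·0.000 - (1)·0.000) / (8) = 1.750
  z = (11 - (1)·1.000 - (1)·1.750 - (4)·0.000) / (7) = 1.179
  w = (-5 - (-1)·1.000 - (-2)·1.750 - (-3)·1.179) / (7) = 0.434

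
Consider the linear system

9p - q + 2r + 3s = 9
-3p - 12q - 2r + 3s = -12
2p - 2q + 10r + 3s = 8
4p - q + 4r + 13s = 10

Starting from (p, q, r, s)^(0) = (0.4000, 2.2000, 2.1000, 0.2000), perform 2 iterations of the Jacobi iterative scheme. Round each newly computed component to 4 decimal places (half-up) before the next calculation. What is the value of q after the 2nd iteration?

0.6812

Iteration 1:
  p = (9 - (-1)·2.2000 - (2)·2.1000 - (3)·0.2000) / (9) = 0.7111
  q = (-12 - (-3)·0.4000 - (-2)·2.1000 - (3)·0.2000) / (-12) = 0.6000
  r = (8 - (2)·0.4000 - (-2)·2.2000 - (3)·0.2000) / (10) = 1.1000
  s = (10 - (4)·0.4000 - (-1)·2.2000 - (4)·2.1000) / (13) = 0.1692
Iteration 2:
  p = (9 - (-1)·0.6000 - (2)·1.1000 - (3)·0.1692) / (9) = 0.7658
  q = (-12 - (-3)·0.7111 - (-2)·1.1000 - (3)·0.1692) / (-12) = 0.6812
  r = (8 - (2)·0.7111 - (-2)·0.6000 - (3)·0.1692) / (10) = 0.7270
  s = (10 - (4)·0.7111 - (-1)·0.6000 - (4)·1.1000) / (13) = 0.2581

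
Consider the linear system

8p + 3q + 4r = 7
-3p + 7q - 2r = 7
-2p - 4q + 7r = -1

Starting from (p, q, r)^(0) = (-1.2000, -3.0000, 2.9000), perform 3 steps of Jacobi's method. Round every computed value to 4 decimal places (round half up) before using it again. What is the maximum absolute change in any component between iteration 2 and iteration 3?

Iteration 1:
  p = (7 - (3)·-3.0000 - (4)·2.9000) / (8) = 0.5500
  q = (7 - (-3)·-1.2000 - (-2)·2.9000) / (7) = 1.3143
  r = (-1 - (-2)·-1.2000 - (-4)·-3.0000) / (7) = -2.2000
Iteration 2:
  p = (7 - (3)·1.3143 - (4)·-2.2000) / (8) = 1.4821
  q = (7 - (-3)·0.5500 - (-2)·-2.2000) / (7) = 0.6071
  r = (-1 - (-2)·0.5500 - (-4)·1.3143) / (7) = 0.7653
Iteration 3:
  p = (7 - (3)·0.6071 - (4)·0.7653) / (8) = 0.2647
  q = (7 - (-3)·1.4821 - (-2)·0.7653) / (7) = 1.8538
  r = (-1 - (-2)·1.4821 - (-4)·0.6071) / (7) = 0.6275
Change: (-1.2174, 1.2467, -0.1378) → max |·| = 1.2467

1.2467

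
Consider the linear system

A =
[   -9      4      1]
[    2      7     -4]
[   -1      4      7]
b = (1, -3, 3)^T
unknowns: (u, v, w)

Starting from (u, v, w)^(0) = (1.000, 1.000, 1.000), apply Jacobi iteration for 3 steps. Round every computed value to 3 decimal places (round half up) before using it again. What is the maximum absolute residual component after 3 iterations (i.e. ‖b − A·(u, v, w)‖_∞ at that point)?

Iteration 1:
  u = (1 - (4)·1.000 - (1)·1.000) / (-9) = 0.444
  v = (-3 - (2)·1.000 - (-4)·1.000) / (7) = -0.143
  w = (3 - (-1)·1.000 - (4)·1.000) / (7) = 0.000
Iteration 2:
  u = (1 - (4)·-0.143 - (1)·0.000) / (-9) = -0.175
  v = (-3 - (2)·0.444 - (-4)·0.000) / (7) = -0.555
  w = (3 - (-1)·0.444 - (4)·-0.143) / (7) = 0.574
Iteration 3:
  u = (1 - (4)·-0.555 - (1)·0.574) / (-9) = -0.294
  v = (-3 - (2)·-0.175 - (-4)·0.574) / (7) = -0.051
  w = (3 - (-1)·-0.175 - (4)·-0.555) / (7) = 0.721
Residual b − A·x = (-2.163, 0.829, -2.137); ∞-norm = 2.163

2.163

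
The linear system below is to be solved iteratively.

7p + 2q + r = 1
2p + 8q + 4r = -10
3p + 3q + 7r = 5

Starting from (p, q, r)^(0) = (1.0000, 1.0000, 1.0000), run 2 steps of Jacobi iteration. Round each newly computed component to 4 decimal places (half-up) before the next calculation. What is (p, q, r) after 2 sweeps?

(0.7347, -1.1071, 1.6939)

Iteration 1:
  p = (1 - (2)·1.0000 - (1)·1.0000) / (7) = -0.2857
  q = (-10 - (2)·1.0000 - (4)·1.0000) / (8) = -2.0000
  r = (5 - (3)·1.0000 - (3)·1.0000) / (7) = -0.1429
Iteration 2:
  p = (1 - (2)·-2.0000 - (1)·-0.1429) / (7) = 0.7347
  q = (-10 - (2)·-0.2857 - (4)·-0.1429) / (8) = -1.1071
  r = (5 - (3)·-0.2857 - (3)·-2.0000) / (7) = 1.6939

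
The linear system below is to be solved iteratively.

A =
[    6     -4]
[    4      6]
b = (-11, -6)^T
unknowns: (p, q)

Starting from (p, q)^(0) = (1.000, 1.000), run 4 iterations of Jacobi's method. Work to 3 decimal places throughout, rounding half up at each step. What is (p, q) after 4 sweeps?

(-1.191, 0.321)

Iteration 1:
  p = (-11 - (-4)·1.000) / (6) = -1.167
  q = (-6 - (4)·1.000) / (6) = -1.667
Iteration 2:
  p = (-11 - (-4)·-1.667) / (6) = -2.945
  q = (-6 - (4)·-1.167) / (6) = -0.222
Iteration 3:
  p = (-11 - (-4)·-0.222) / (6) = -1.981
  q = (-6 - (4)·-2.945) / (6) = 0.963
Iteration 4:
  p = (-11 - (-4)·0.963) / (6) = -1.191
  q = (-6 - (4)·-1.981) / (6) = 0.321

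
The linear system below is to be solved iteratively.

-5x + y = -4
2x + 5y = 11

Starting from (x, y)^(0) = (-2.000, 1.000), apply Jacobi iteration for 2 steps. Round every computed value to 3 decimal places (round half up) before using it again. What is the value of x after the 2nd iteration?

Iteration 1:
  x = (-4 - (1)·1.000) / (-5) = 1.000
  y = (11 - (2)·-2.000) / (5) = 3.000
Iteration 2:
  x = (-4 - (1)·3.000) / (-5) = 1.400
  y = (11 - (2)·1.000) / (5) = 1.800

1.400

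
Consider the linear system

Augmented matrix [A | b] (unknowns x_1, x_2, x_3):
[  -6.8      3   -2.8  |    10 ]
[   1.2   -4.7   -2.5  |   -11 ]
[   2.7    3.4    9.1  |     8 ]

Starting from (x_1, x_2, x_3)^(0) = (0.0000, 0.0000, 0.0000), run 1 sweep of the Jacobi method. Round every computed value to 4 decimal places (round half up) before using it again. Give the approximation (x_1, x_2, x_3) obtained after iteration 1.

Iteration 1:
  x_1 = (10 - (3)·0.0000 - (-2.8)·0.0000) / (-6.8) = -1.4706
  x_2 = (-11 - (1.2)·0.0000 - (-2.5)·0.0000) / (-4.7) = 2.3404
  x_3 = (8 - (2.7)·0.0000 - (3.4)·0.0000) / (9.1) = 0.8791

(-1.4706, 2.3404, 0.8791)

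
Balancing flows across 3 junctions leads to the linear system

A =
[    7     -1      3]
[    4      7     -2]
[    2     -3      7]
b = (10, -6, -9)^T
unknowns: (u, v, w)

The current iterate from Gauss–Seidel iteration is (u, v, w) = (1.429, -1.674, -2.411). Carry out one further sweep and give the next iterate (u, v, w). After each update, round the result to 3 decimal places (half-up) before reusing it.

(2.223, -2.816, -3.128)

One sweep:
  u = (10 - (-1)·-1.674 - (3)·-2.411) / (7) = 2.223
  v = (-6 - (4)·2.223 - (-2)·-2.411) / (7) = -2.816
  w = (-9 - (2)·2.223 - (-3)·-2.816) / (7) = -3.128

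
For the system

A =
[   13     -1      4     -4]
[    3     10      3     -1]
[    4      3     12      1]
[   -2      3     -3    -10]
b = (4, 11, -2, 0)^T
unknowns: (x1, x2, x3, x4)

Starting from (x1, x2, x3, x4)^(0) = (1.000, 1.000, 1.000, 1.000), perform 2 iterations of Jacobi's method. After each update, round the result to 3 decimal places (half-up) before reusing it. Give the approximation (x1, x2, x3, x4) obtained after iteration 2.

(0.549, 1.214, -0.428, 0.353)

Iteration 1:
  x1 = (4 - (-1)·1.000 - (4)·1.000 - (-4)·1.000) / (13) = 0.385
  x2 = (11 - (3)·1.000 - (3)·1.000 - (-1)·1.000) / (10) = 0.600
  x3 = (-2 - (4)·1.000 - (3)·1.000 - (1)·1.000) / (12) = -0.833
  x4 = (0 - (-2)·1.000 - (3)·1.000 - (-3)·1.000) / (-10) = -0.200
Iteration 2:
  x1 = (4 - (-1)·0.600 - (4)·-0.833 - (-4)·-0.200) / (13) = 0.549
  x2 = (11 - (3)·0.385 - (3)·-0.833 - (-1)·-0.200) / (10) = 1.214
  x3 = (-2 - (4)·0.385 - (3)·0.600 - (1)·-0.200) / (12) = -0.428
  x4 = (0 - (-2)·0.385 - (3)·0.600 - (-3)·-0.833) / (-10) = 0.353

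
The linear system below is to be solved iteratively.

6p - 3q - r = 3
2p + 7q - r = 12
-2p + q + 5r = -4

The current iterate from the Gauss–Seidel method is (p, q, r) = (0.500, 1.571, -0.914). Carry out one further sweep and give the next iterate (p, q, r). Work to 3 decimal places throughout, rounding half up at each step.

(1.133, 1.260, -0.599)

One sweep:
  p = (3 - (-3)·1.571 - (-1)·-0.914) / (6) = 1.133
  q = (12 - (2)·1.133 - (-1)·-0.914) / (7) = 1.260
  r = (-4 - (-2)·1.133 - (1)·1.260) / (5) = -0.599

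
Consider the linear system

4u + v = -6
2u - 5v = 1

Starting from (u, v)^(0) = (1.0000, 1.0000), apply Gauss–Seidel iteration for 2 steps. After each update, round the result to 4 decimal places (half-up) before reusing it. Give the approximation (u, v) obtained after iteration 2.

(-1.2750, -0.7100)

Iteration 1:
  u = (-6 - (1)·1.0000) / (4) = -1.7500
  v = (1 - (2)·-1.7500) / (-5) = -0.9000
Iteration 2:
  u = (-6 - (1)·-0.9000) / (4) = -1.2750
  v = (1 - (2)·-1.2750) / (-5) = -0.7100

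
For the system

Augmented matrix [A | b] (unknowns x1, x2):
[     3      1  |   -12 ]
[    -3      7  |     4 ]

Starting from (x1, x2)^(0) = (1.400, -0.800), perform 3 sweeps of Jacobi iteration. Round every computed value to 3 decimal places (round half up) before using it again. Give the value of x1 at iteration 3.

Iteration 1:
  x1 = (-12 - (1)·-0.800) / (3) = -3.733
  x2 = (4 - (-3)·1.400) / (7) = 1.171
Iteration 2:
  x1 = (-12 - (1)·1.171) / (3) = -4.390
  x2 = (4 - (-3)·-3.733) / (7) = -1.028
Iteration 3:
  x1 = (-12 - (1)·-1.028) / (3) = -3.657
  x2 = (4 - (-3)·-4.390) / (7) = -1.310

-3.657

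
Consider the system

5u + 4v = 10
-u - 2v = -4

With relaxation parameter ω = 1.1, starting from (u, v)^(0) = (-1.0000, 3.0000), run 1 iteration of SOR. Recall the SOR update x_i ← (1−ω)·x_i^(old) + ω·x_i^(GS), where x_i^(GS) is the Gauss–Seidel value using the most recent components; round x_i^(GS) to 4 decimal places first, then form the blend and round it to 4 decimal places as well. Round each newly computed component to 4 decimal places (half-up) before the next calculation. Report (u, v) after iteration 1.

(-0.3400, 2.0870)

Iteration 1:
  u: GS value = (10 - (4)·3.0000) / (5) = -0.4000;  u ← (1−ω)·-1.0000 + ω·-0.4000 = -0.3400
  v: GS value = (-4 - (-1)·-0.3400) / (-2) = 2.1700;  v ← (1−ω)·3.0000 + ω·2.1700 = 2.0870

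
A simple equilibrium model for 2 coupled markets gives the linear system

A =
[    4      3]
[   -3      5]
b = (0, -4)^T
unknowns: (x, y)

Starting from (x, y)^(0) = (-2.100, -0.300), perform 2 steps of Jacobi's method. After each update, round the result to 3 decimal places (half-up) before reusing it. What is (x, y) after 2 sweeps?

Iteration 1:
  x = (0 - (3)·-0.300) / (4) = 0.225
  y = (-4 - (-3)·-2.100) / (5) = -2.060
Iteration 2:
  x = (0 - (3)·-2.060) / (4) = 1.545
  y = (-4 - (-3)·0.225) / (5) = -0.665

(1.545, -0.665)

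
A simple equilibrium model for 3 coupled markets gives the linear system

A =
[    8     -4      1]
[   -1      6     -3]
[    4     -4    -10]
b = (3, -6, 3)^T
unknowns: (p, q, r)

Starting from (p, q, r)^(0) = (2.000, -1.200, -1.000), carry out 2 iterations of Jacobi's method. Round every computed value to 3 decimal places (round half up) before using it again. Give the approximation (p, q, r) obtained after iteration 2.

(-0.331, -0.527, 0.127)

Iteration 1:
  p = (3 - (-4)·-1.200 - (1)·-1.000) / (8) = -0.100
  q = (-6 - (-1)·2.000 - (-3)·-1.000) / (6) = -1.167
  r = (3 - (4)·2.000 - (-4)·-1.200) / (-10) = 0.980
Iteration 2:
  p = (3 - (-4)·-1.167 - (1)·0.980) / (8) = -0.331
  q = (-6 - (-1)·-0.100 - (-3)·0.980) / (6) = -0.527
  r = (3 - (4)·-0.100 - (-4)·-1.167) / (-10) = 0.127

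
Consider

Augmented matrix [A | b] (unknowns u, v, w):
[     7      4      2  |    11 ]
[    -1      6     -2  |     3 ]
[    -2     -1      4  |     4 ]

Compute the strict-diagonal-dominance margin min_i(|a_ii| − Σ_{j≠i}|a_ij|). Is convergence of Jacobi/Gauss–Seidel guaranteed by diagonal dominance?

row 1: |7| − (4+2) = 1
row 2: |6| − (1+2) = 3
row 3: |4| − (2+1) = 1
minimum over rows = 1 → strictly diagonally dominant (convergence guaranteed)

1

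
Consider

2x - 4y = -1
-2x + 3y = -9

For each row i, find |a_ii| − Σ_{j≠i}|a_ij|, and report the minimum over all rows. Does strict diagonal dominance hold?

-2

row 1: |2| − (4) = -2
row 2: |3| − (2) = 1
minimum over rows = -2 → not strictly diagonally dominant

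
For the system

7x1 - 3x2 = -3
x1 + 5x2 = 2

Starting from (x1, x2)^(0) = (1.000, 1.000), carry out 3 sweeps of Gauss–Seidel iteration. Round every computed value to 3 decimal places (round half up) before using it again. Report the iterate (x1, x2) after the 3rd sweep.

Iteration 1:
  x1 = (-3 - (-3)·1.000) / (7) = 0.000
  x2 = (2 - (1)·0.000) / (5) = 0.400
Iteration 2:
  x1 = (-3 - (-3)·0.400) / (7) = -0.257
  x2 = (2 - (1)·-0.257) / (5) = 0.451
Iteration 3:
  x1 = (-3 - (-3)·0.451) / (7) = -0.235
  x2 = (2 - (1)·-0.235) / (5) = 0.447

(-0.235, 0.447)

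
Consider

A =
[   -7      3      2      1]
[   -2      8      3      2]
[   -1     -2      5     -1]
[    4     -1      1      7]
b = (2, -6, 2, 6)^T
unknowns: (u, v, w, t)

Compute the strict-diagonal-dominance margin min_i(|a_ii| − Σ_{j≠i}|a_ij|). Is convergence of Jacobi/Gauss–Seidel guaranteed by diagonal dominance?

1

row 1: |-7| − (3+2+1) = 1
row 2: |8| − (2+3+2) = 1
row 3: |5| − (1+2+1) = 1
row 4: |7| − (4+1+1) = 1
minimum over rows = 1 → strictly diagonally dominant (convergence guaranteed)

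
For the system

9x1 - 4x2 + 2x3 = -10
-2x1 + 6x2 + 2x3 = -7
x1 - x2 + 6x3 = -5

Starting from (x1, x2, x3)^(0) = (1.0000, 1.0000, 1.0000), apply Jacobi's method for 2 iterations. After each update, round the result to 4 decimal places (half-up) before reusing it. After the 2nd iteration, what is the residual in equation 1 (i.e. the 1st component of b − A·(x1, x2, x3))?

Iteration 1:
  x1 = (-10 - (-4)·1.0000 - (2)·1.0000) / (9) = -0.8889
  x2 = (-7 - (-2)·1.0000 - (2)·1.0000) / (6) = -1.1667
  x3 = (-5 - (1)·1.0000 - (-1)·1.0000) / (6) = -0.8333
Iteration 2:
  x1 = (-10 - (-4)·-1.1667 - (2)·-0.8333) / (9) = -1.4445
  x2 = (-7 - (-2)·-0.8889 - (2)·-0.8333) / (6) = -1.1852
  x3 = (-5 - (1)·-0.8889 - (-1)·-1.1667) / (6) = -0.8796
Residual b − A·x = (0.0189, -1.0186, 0.5369)

0.0189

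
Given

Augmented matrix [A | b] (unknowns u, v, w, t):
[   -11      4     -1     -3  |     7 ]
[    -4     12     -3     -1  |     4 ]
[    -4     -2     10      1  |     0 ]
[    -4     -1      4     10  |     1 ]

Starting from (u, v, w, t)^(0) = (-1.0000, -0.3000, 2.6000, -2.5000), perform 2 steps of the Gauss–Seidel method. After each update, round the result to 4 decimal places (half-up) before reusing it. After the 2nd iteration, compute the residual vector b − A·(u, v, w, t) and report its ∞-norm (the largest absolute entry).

Iteration 1:
  u = (7 - (4)·-0.3000 - (-1)·2.6000 - (-3)·-2.5000) / (-11) = -0.3000
  v = (4 - (-4)·-0.3000 - (-3)·2.6000 - (-1)·-2.5000) / (12) = 0.6750
  w = (0 - (-4)·-0.3000 - (-2)·0.6750 - (1)·-2.5000) / (10) = 0.2650
  t = (1 - (-4)·-0.3000 - (-1)·0.6750 - (4)·0.2650) / (10) = -0.0585
Iteration 2:
  u = (7 - (4)·0.6750 - (-1)·0.2650 - (-3)·-0.0585) / (-11) = -0.3990
  v = (4 - (-4)·-0.3990 - (-3)·0.2650 - (-1)·-0.0585) / (12) = 0.2617
  w = (0 - (-4)·-0.3990 - (-2)·0.2617 - (1)·-0.0585) / (10) = -0.1014
  t = (1 - (-4)·-0.3990 - (-1)·0.2617 - (4)·-0.1014) / (10) = 0.0071
Residual b − A·x = (1.4841, -1.0335, -0.0657, 0.0003); ∞-norm = 1.4841

1.4841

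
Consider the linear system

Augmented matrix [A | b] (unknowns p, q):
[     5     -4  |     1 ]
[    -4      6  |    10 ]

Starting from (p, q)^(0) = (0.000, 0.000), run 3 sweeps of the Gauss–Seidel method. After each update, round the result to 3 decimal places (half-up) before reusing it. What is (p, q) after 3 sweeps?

(2.408, 3.272)

Iteration 1:
  p = (1 - (-4)·0.000) / (5) = 0.200
  q = (10 - (-4)·0.200) / (6) = 1.800
Iteration 2:
  p = (1 - (-4)·1.800) / (5) = 1.640
  q = (10 - (-4)·1.640) / (6) = 2.760
Iteration 3:
  p = (1 - (-4)·2.760) / (5) = 2.408
  q = (10 - (-4)·2.408) / (6) = 3.272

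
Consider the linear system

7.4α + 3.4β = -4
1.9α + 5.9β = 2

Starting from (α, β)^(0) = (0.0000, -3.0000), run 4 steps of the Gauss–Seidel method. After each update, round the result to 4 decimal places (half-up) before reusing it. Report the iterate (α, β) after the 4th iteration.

Iteration 1:
  α = (-4 - (3.4)·-3.0000) / (7.4) = 0.8378
  β = (2 - (1.9)·0.8378) / (5.9) = 0.0692
Iteration 2:
  α = (-4 - (3.4)·0.0692) / (7.4) = -0.5723
  β = (2 - (1.9)·-0.5723) / (5.9) = 0.5233
Iteration 3:
  α = (-4 - (3.4)·0.5233) / (7.4) = -0.7810
  β = (2 - (1.9)·-0.7810) / (5.9) = 0.5905
Iteration 4:
  α = (-4 - (3.4)·0.5905) / (7.4) = -0.8119
  β = (2 - (1.9)·-0.8119) / (5.9) = 0.6004

(-0.8119, 0.6004)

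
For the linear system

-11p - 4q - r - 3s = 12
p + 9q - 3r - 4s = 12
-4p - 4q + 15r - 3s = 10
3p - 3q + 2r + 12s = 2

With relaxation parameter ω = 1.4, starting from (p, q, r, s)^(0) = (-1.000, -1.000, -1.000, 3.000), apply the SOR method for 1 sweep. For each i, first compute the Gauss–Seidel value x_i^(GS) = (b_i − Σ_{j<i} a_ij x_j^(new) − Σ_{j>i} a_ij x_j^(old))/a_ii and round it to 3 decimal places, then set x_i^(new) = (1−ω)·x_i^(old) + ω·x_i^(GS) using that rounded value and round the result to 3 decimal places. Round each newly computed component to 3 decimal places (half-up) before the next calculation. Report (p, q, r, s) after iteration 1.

Iteration 1:
  p: GS value = (12 - (-4)·-1.000 - (-1)·-1.000 - (-3)·3.000) / (-11) = -1.455;  p ← (1−ω)·-1.000 + ω·-1.455 = -1.637
  q: GS value = (12 - (1)·-1.637 - (-3)·-1.000 - (-4)·3.000) / (9) = 2.515;  q ← (1−ω)·-1.000 + ω·2.515 = 3.921
  r: GS value = (10 - (-4)·-1.637 - (-4)·3.921 - (-3)·3.000) / (15) = 1.876;  r ← (1−ω)·-1.000 + ω·1.876 = 3.026
  s: GS value = (2 - (3)·-1.637 - (-3)·3.921 - (2)·3.026) / (12) = 1.052;  s ← (1−ω)·3.000 + ω·1.052 = 0.273

(-1.637, 3.921, 3.026, 0.273)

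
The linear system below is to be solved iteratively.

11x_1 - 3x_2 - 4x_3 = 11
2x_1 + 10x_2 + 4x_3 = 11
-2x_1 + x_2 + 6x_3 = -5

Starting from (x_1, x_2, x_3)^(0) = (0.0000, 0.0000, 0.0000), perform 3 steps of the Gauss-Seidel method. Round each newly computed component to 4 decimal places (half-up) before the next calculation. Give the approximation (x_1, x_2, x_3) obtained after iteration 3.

(1.0650, 1.1630, -0.6722)

Iteration 1:
  x_1 = (11 - (-3)·0.0000 - (-4)·0.0000) / (11) = 1.0000
  x_2 = (11 - (2)·1.0000 - (4)·0.0000) / (10) = 0.9000
  x_3 = (-5 - (-2)·1.0000 - (1)·0.9000) / (6) = -0.6500
Iteration 2:
  x_1 = (11 - (-3)·0.9000 - (-4)·-0.6500) / (11) = 1.0091
  x_2 = (11 - (2)·1.0091 - (4)·-0.6500) / (10) = 1.1582
  x_3 = (-5 - (-2)·1.0091 - (1)·1.1582) / (6) = -0.6900
Iteration 3:
  x_1 = (11 - (-3)·1.1582 - (-4)·-0.6900) / (11) = 1.0650
  x_2 = (11 - (2)·1.0650 - (4)·-0.6900) / (10) = 1.1630
  x_3 = (-5 - (-2)·1.0650 - (1)·1.1630) / (6) = -0.6722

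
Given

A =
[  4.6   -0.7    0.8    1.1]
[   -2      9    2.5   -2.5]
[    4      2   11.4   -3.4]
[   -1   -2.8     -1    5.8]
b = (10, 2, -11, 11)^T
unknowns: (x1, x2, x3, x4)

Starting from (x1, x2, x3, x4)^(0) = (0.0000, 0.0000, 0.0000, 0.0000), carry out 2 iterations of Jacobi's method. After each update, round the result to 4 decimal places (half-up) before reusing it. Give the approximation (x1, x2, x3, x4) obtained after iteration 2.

(1.9220, 1.5002, -1.2010, 2.2123)

Iteration 1:
  x1 = (10 - (-0.7)·0.0000 - (0.8)·0.0000 - (1.1)·0.0000) / (4.6) = 2.1739
  x2 = (2 - (-2)·0.0000 - (2.5)·0.0000 - (-2.5)·0.0000) / (9) = 0.2222
  x3 = (-11 - (4)·0.0000 - (2)·0.0000 - (-3.4)·0.0000) / (11.4) = -0.9649
  x4 = (11 - (-1)·0.0000 - (-2.8)·0.0000 - (-1)·0.0000) / (5.8) = 1.8966
Iteration 2:
  x1 = (10 - (-0.7)·0.2222 - (0.8)·-0.9649 - (1.1)·1.8966) / (4.6) = 1.9220
  x2 = (2 - (-2)·2.1739 - (2.5)·-0.9649 - (-2.5)·1.8966) / (9) = 1.5002
  x3 = (-11 - (4)·2.1739 - (2)·0.2222 - (-3.4)·1.8966) / (11.4) = -1.2010
  x4 = (11 - (-1)·2.1739 - (-2.8)·0.2222 - (-1)·-0.9649) / (5.8) = 2.2123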